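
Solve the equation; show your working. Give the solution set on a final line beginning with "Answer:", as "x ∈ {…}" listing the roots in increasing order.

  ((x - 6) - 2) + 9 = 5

Step 1. [((x - 6) - 2) + 9 = 5] peel the +9: subtract 9 from each side. So sub: (x - 6) - 2 = -4.
Step 2. [(x - 6) - 2 = -4] the outer -2 inverts by adding 2 ⇒ sub: x - 6 = -2.
Step 3. [x - 6 = -2] the outer -6 inverts by adding 6. So sub: x = 4.

Answer: x ∈ {4}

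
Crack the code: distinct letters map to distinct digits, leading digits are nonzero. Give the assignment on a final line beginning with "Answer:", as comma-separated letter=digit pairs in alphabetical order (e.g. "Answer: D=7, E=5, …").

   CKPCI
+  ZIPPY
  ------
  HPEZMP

Step 1. [H] H is the leading digit of a 6-digit sum of two 5-digit numbers; the final carry is exactly 1 ⇒ H=1.
Step 2. [col 1: I + Y ≡ P (mod 10)] column 1 (I + Y ≡ P (mod 10), carry-in 0) doesn't pin P yet; pick P=3 and continue. So P=3.
Step 3. [col 1: I + Y ≡ P (mod 10)] no forcing yet in column 1 (carry-in 0); I=5 is free and consistent — try it ⇒ I=5.
Step 4. [col 1: I + Y ≡ P (mod 10)] in column 1 we have I+Y≡P with carry-in 0; given I=5, P=3 and digits 1,3,5 already taken and all letters distinct, that pins Y to 8. So Y=8.
Step 5. [col 2: C + P ≡ M (mod 10)] column 2 (C + P ≡ M (mod 10), carry-in 1) doesn't pin C yet; pick C=6 and continue. So C=6.
Step 6. [col 2: C + P ≡ M (mod 10)] column 2 reads C+P+carry(1)=M with C=6, P=3; with digits 1,3,5,6,8 already taken and all letters distinct, the only value for M is 0 ⇒ M=0.
Step 7. [col 3: P + P ≡ Z (mod 10)] in column 3 we have P+P≡Z with carry-in 1; given P=3 and digits 0,1,3,5,6,8 already taken and all letters distinct, that pins Z to 7, so Z=7.
Step 8. [col 4: K + I ≡ E (mod 10)] K=4 is one option consistent with column 4 (K + I ≡ E (mod 10), carry-in 0) — take it ⇒ K=4.
Step 9. [col 4: K + I ≡ E (mod 10)] from column 4 (K=4, I=5, carry-in 0, digits 0,1,3,4,5,6,7,8 already taken and all letters distinct): E must equal 9. So E=9.

Answer: C=6, E=9, H=1, I=5, K=4, M=0, P=3, Y=8, Z=7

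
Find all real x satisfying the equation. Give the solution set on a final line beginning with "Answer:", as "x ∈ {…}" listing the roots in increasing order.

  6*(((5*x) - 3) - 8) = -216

Step 1. [6*(((5*x) - 3) - 8) = -216] LHS = 6·(…); ÷6 both sides ⇒ div: ((5*x) - 3) - 8 = -36.
Step 2. [((5*x) - 3) - 8 = -36] the outer -8 inverts by adding 8, so sub: (5*x) - 3 = -28.
Step 3. [(5*x) - 3 = -28] 3 comes off first (add 3). So sub: 5*x = -25.
Step 4. [5*x = -25] divide by the outer 5, so div: x = -5.

Answer: x ∈ {-5}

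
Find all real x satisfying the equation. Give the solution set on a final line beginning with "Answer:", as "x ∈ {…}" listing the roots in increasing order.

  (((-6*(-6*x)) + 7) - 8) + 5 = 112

Step 1. [(((-6*(-6*x)) + 7) - 8) + 5 = 112] +5 is outermost — subtract 5 both sides ⇒ sub: ((-6*(-6*x)) + 7) - 8 = 107.
Step 2. [((-6*(-6*x)) + 7) - 8 = 107] 8 comes off first (add 8), so sub: (-6*(-6*x)) + 7 = 115.
Step 3. [(-6*(-6*x)) + 7 = 115] peel the +7: subtract 7 from each side. So sub: -6*(-6*x) = 108.
Step 4. [-6*(-6*x) = 108] -6 out front; divide by -6. So div: -6*x = -18.
Step 5. [-6*x = -18] leading coefficient -6: divide by -6 ⇒ div: x = 3.

Answer: x ∈ {3}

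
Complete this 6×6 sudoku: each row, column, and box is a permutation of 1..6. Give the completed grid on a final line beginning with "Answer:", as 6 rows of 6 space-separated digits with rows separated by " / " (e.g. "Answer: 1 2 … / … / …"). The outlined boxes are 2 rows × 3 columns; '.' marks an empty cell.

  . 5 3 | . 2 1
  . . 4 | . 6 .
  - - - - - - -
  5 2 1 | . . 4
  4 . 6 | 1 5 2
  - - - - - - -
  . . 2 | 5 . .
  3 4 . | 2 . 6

Step 1. [r2c2∈{1}] r2c2's peers cover all but 1 ⇒ r2c2=1.
Step 2. [r5c1∈{1,6}] across col 1, 1 lands solely at r5c1 ⇒ r5c1=1.
Step 3. [r2c4∈{3}] r2c4's peers cover all but 3 ⇒ r2c4=3.
Step 4. [r5c6∈{3}] r5c6's peers cover all but 3, so r5c6=3.
Step 5. [r4c2∈{3}] r4c2 is down to just 3 ⇒ r4c2=3.
Step 6. [r6c3∈{5}] r6c3 has the single candidate 5, so r6c3=5.
Step 7. [r2c1∈{2}] nothing but 2 survives at r2c1 ⇒ r2c1=2.
Step 8. [r5c2∈{6}] r5c2 is down to just 6, so r5c2=6.
Step 9. [r3c4∈{6}] r3c4 is down to just 6, so r3c4=6.
Step 10. [r3c5∈{3}] r3c5 is down to just 3 ⇒ r3c5=3.
Step 11. [r6c5∈{1}] r6c5 is down to just 1, so r6c5=1.
Step 12. [r1c4∈{4}] nothing but 4 survives at r1c4 ⇒ r1c4=4.
Step 13. [r1c1∈{6}] r1c1 has the single candidate 6, so r1c1=6.
Step 14. [r5c5∈{4}] r5c5 has the single candidate 4, so r5c5=4.
Step 15. [r2c6∈{5}] r2c6 is down to just 5, so r2c6=5.

Answer: 6 5 3 4 2 1 / 2 1 4 3 6 5 / 5 2 1 6 3 4 / 4 3 6 1 5 2 / 1 6 2 5 4 3 / 3 4 5 2 1 6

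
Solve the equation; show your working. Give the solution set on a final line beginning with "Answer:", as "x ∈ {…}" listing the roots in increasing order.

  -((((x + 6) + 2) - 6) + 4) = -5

Step 1. [-((((x + 6) + 2) - 6) + 4) = -5] flip signs both sides, so neg: (((x + 6) + 2) - 6) + 4 = 5.
Step 2. [(((x + 6) + 2) - 6) + 4 = 5] 4 comes off first (subtract 4), so sub: ((x + 6) + 2) - 6 = 1.
Step 3. [((x + 6) + 2) - 6 = 1] 6 comes off first (add 6) ⇒ sub: (x + 6) + 2 = 7.
Step 4. [(x + 6) + 2 = 7] subtract 2: x sits inside (… + 2), so sub: x + 6 = 5.
Step 5. [x + 6 = 5] the outer +6 inverts by subtracting 6. So sub: x = -1.

Answer: x ∈ {-1}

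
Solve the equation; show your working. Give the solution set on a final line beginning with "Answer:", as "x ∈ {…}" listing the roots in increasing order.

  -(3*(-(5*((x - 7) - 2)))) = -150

Step 1. [-(3*(-(5*((x - 7) - 2)))) = -150] flip signs both sides, so neg: 3*(-(5*((x - 7) - 2))) = 150.
Step 2. [3*(-(5*((x - 7) - 2))) = 150] leading coefficient 3: divide by 3. So div: -(5*((x - 7) - 2)) = 50.
Step 3. [-(5*((x - 7) - 2)) = 50] leading − — multiply by −1 ⇒ neg: 5*((x - 7) - 2) = -50.
Step 4. [5*((x - 7) - 2) = -50] divide by the outer 5. So div: (x - 7) - 2 = -10.
Step 5. [(x - 7) - 2 = -10] -2 is outermost — add 2 both sides. So sub: x - 7 = -8.
Step 6. [x - 7 = -8] the outer -7 inverts by adding 7. So sub: x = -1.

Answer: x ∈ {-1}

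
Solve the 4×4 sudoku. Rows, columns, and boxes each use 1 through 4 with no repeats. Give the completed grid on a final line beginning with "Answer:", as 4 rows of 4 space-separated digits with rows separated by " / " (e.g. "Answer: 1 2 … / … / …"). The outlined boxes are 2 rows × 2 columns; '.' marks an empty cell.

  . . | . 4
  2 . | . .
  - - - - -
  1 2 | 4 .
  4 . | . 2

Step 1. [r2c4∈{1,3}] col 4 places 1 nowhere but r2c4, so r2c4=1.
Step 2. [r2c3∈{3}] r2c3 has the single candidate 3 ⇒ r2c3=3.
Step 3. [r4c2∈{3}] only 3 remains possible at r4c2, so r4c2=3.
Step 4. [r1c2∈{1}] r1c2's peers cover all but 1. So r1c2=1.
Step 5. [r1c1∈{3}] only 3 remains possible at r1c1 ⇒ r1c1=3.
Step 6. [r2c2∈{4}] r2c2 has the single candidate 4, so r2c2=4.
Step 7. [r4c3∈{1}] r4c3's peers cover all but 1, so r4c3=1.
Step 8. [r3c4∈{3}] nothing but 3 survives at r3c4 ⇒ r3c4=3.
Step 9. [r1c3∈{2}] only 2 remains possible at r1c3, so r1c3=2.

Answer: 3 1 2 4 / 2 4 3 1 / 1 2 4 3 / 4 3 1 2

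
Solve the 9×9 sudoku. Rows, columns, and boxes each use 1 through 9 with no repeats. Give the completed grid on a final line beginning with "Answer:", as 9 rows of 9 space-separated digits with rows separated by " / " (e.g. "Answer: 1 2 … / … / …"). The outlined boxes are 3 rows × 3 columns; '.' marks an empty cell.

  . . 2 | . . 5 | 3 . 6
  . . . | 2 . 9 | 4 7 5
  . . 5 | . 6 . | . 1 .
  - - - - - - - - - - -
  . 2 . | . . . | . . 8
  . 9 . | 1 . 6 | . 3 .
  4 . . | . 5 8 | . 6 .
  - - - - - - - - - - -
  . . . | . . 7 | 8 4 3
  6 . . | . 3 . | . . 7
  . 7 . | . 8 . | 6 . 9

Step 1. [r8c7∈{1,2,5}] across box 9, 1 lands solely at r8c7 ⇒ r8c7=1.
Step 2. [r5c5∈{2,4,7}] in box 5, 2 fits only at r5c5 ⇒ r5c5=2.
Step 3. [r2c5∈{1}] only 1 remains possible at r2c5, so r2c5=1.
Step 4. [r7c5∈{9}] r7c5 has the single candidate 9. So r7c5=9.
Step 5. [r7c3∈{1}] nothing but 1 survives at r7c3 ⇒ r7c3=1.
Step 6. [r4c1∈{1,3,5,7}] in row 4, 1 fits only at r4c1, so r4c1=1.
Step 7. [r5c1∈{5,7,8}] in box 4, 5 fits only at r5c1. So r5c1=5.
Step 8. [r6c2∈{3}] r6c2's peers cover all but 3 ⇒ r6c2=3.
Step 9. [r6c3∈{7}] r6c3 is down to just 7, so r6c3=7.
Step 10. [r1c8∈{8,9}] 8 has one home in col 8: r1c8. So r1c8=8.
Step 11. [r3c4∈{3,4,7,8}] in col 4, 8 fits only at r3c4. So r3c4=8.
Step 12. [r3c7∈{2,9}] across box 3, 9 lands solely at r3c7 ⇒ r3c7=9.
Step 13. [r4c4∈{3,4,7,9}] r4c4 is the only open cell in col 4 admitting 3. So r4c4=3.
Step 14. [r4c6∈{4}] only 4 remains possible at r4c6, so r4c6=4.
Step 15. [r1c4∈{4,7}] col 4 places 7 nowhere but r1c4, so r1c4=7.
Step 16. [r2c1∈{3,8}] col 1 places 8 nowhere but r2c1 ⇒ r2c1=8.
Step 17. [r8c2∈{4,5,8}] r8c2 is the only open cell in col 2 admitting 8. So r8c2=8.
Step 18. [r2c3∈{3,6}] 3 has one home in row 2: r2c3, so r2c3=3.
Step 19. [r9c3∈{4}] nothing but 4 survives at r9c3. So r9c3=4.
Step 20. [r9c4∈{5}] r9c4's peers cover all but 5, so r9c4=5.
Step 21. [r9c8∈{2}] nothing but 2 survives at r9c8, so r9c8=2.
Step 22. [r4c7∈{5,7}] r4c7 is the only open cell in col 7 admitting 5 ⇒ r4c7=5.
Step 23. [r6c7∈{2}] r6c7 has the single candidate 2. So r6c7=2.
Step 24. [r1c5∈{4}] r1c5's peers cover all but 4. So r1c5=4.
Step 25. [r5c9∈{4}] only 4 remains possible at r5c9. So r5c9=4.
Step 26. [r5c3∈{8}] r5c3's peers cover all but 8. So r5c3=8.
Step 27. [r9c6∈{1}] nothing but 1 survives at r9c6 ⇒ r9c6=1.
Step 28. [r9c1∈{3}] r9c1 has the single candidate 3 ⇒ r9c1=3.
Step 29. [r3c6∈{3}] r3c6 is down to just 3. So r3c6=3.
Step 30. [r4c5∈{7}] nothing but 7 survives at r4c5. So r4c5=7.
Step 31. [r5c7∈{7}] r5c7's peers cover all but 7, so r5c7=7.
Step 32. [r7c1∈{2}] r7c1 is down to just 2, so r7c1=2.
Step 33. [r3c2∈{4}] nothing but 4 survives at r3c2, so r3c2=4.
Step 34. [r1c2∈{1}] nothing but 1 survives at r1c2. So r1c2=1.
Step 35. [r3c9∈{2}] r3c9 has the single candidate 2. So r3c9=2.
Step 36. [r8c4∈{4}] nothing but 4 survives at r8c4. So r8c4=4.
Step 37. [r8c6∈{2}] r8c6 is down to just 2. So r8c6=2.
Step 38. [r8c3∈{9}] r8c3 is down to just 9, so r8c3=9.
Step 39. [r4c3∈{6}] only 6 remains possible at r4c3 ⇒ r4c3=6.
Step 40. [r3c1∈{7}] nothing but 7 survives at r3c1, so r3c1=7.
Step 41. [r4c8∈{9}] only 9 remains possible at r4c8. So r4c8=9.
Step 42. [r6c9∈{1}] r6c9 has the single candidate 1 ⇒ r6c9=1.
Step 43. [r2c2∈{6}] nothing but 6 survives at r2c2 ⇒ r2c2=6.
Step 44. [r8c8∈{5}] r8c8's peers cover all but 5, so r8c8=5.
Step 45. [r7c2∈{5}] r7c2 has the single candidate 5, so r7c2=5.
Step 46. [r7c4∈{6}] only 6 remains possible at r7c4 ⇒ r7c4=6.
Step 47. [r6c4∈{9}] nothing but 9 survives at r6c4. So r6c4=9.
Step 48. [r1c1∈{9}] r1c1's peers cover all but 9. So r1c1=9.

Answer: 9 1 2 7 4 5 3 8 6 / 8 6 3 2 1 9 4 7 5 / 7 4 5 8 6 3 9 1 2 / 1 2 6 3 7 4 5 9 8 / 5 9 8 1 2 6 7 3 4 / 4 3 7 9 5 8 2 6 1 / 2 5 1 6 9 7 8 4 3 / 6 8 9 4 3 2 1 5 7 / 3 7 4 5 8 1 6 2 9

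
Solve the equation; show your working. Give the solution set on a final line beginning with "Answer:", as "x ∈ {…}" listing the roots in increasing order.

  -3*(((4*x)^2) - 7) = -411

Step 1. [-3*(((4*x)^2) - 7) = -411] divide by the outer -3 ⇒ div: ((4*x)^2) - 7 = 137.
Step 2. [((4*x)^2) - 7 = 137] -7 is outermost — add 7 both sides ⇒ sub: (4*x)^2 = 144.
Step 3. [(4*x)^2 = 144] √ both sides: 144 ≥ 0 gives two branches ⇒ sqrt: 4*x = 12 or -12.
Step 4. [4*x = 12 or -12] divide by the outer 4, so div: x = 3 or -3.

Answer: x ∈ {-3, 3}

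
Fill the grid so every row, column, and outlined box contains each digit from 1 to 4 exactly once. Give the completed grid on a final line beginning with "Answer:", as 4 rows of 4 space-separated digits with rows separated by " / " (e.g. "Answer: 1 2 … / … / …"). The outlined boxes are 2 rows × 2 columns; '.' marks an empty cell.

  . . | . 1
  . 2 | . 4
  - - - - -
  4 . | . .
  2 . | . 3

Step 1. [r1c1∈{3}] r1c1 is down to just 3 ⇒ r1c1=3.
Step 2. [r4c2∈{1}] r4c2 has the single candidate 1 ⇒ r4c2=1.
Step 3. [r3c4∈{2}] r3c4 is down to just 2 ⇒ r3c4=2.
Step 4. [r2c3∈{3}] nothing but 3 survives at r2c3 ⇒ r2c3=3.
Step 5. [r3c2∈{3}] nothing but 3 survives at r3c2 ⇒ r3c2=3.
Step 6. [r4c3∈{4}] r4c3's peers cover all but 4 ⇒ r4c3=4.
Step 7. [r3c3∈{1}] r3c3 is down to just 1. So r3c3=1.
Step 8. [r1c3∈{2}] r1c3 has the single candidate 2 ⇒ r1c3=2.
Step 9. [r2c1∈{1}] r2c1 has the single candidate 1. So r2c1=1.
Step 10. [r1c2∈{4}] nothing but 4 survives at r1c2 ⇒ r1c2=4.

Answer: 3 4 2 1 / 1 2 3 4 / 4 3 1 2 / 2 1 4 3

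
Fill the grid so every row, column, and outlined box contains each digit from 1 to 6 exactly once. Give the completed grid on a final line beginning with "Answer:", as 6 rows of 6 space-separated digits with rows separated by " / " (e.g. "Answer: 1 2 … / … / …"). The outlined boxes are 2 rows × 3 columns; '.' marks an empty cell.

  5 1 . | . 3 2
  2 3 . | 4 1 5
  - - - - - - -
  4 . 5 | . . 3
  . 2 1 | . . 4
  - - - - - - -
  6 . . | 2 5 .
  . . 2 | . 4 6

Step 1. [r4c5∈{6}] nothing but 6 survives at r4c5, so r4c5=6.
Step 2. [r5c3∈{3,4}] row 5 places 3 nowhere but r5c3. So r5c3=3.
Step 3. [r1c3∈{4,6}] in row 1, 4 fits only at r1c3. So r1c3=4.
Step 4. [r6c1∈{1}] r6c1 has the single candidate 1, so r6c1=1.
Step 5. [r2c3∈{6}] r2c3's peers cover all but 6. So r2c3=6.
Step 6. [r6c4∈{3}] r6c4 has the single candidate 3 ⇒ r6c4=3.
Step 7. [r4c4∈{5}] r4c4's peers cover all but 5. So r4c4=5.
Step 8. [r3c5∈{2}] only 2 remains possible at r3c5, so r3c5=2.
Step 9. [r1c4∈{6}] only 6 remains possible at r1c4. So r1c4=6.
Step 10. [r5c2∈{4}] only 4 remains possible at r5c2, so r5c2=4.
Step 11. [r5c6∈{1}] r5c6 is down to just 1 ⇒ r5c6=1.
Step 12. [r6c2∈{5}] r6c2's peers cover all but 5. So r6c2=5.
Step 13. [r3c4∈{1}] only 1 remains possible at r3c4, so r3c4=1.
Step 14. [r4c1∈{3}] nothing but 3 survives at r4c1, so r4c1=3.
Step 15. [r3c2∈{6}] r3c2 has the single candidate 6 ⇒ r3c2=6.

Answer: 5 1 4 6 3 2 / 2 3 6 4 1 5 / 4 6 5 1 2 3 / 3 2 1 5 6 4 / 6 4 3 2 5 1 / 1 5 2 3 4 6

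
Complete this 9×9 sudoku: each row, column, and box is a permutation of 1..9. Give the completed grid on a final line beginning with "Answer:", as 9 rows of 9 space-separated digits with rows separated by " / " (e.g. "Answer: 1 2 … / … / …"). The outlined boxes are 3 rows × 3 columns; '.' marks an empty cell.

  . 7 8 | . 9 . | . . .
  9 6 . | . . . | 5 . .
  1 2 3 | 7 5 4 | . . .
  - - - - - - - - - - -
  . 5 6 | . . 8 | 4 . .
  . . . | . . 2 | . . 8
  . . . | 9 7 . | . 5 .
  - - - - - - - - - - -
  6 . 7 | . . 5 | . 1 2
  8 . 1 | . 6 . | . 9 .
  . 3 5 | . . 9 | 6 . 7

Step 1. [r8c7∈{3}] r8c7 is down to just 3. So r8c7=3.
Step 2. [r8c2∈{4}] r8c2 is down to just 4. So r8c2=4.
Step 3. [r2c8∈{2,3,4,7,8}] 7 has one home in row 2: r2c8 ⇒ r2c8=7.
Step 4. [r8c4∈{2}] r8c4 has the single candidate 2. So r8c4=2.
Step 5. [r9c8∈{4,8}] 4 has one home in box 9: r9c8 ⇒ r9c8=4.
Step 6. [r5c4∈{1,3,4,5,6}] in row 5, 5 fits only at r5c4, so r5c4=5.
Step 7. [r5c5∈{1,3,4}] across box 5, 4 lands solely at r5c5 ⇒ r5c5=4.
Step 8. [r1c4∈{1,3,6}] in col 4, 6 fits only at r1c4 ⇒ r1c4=6.
Step 9. [r6c3∈{2,4}] in col 3, 2 fits only at r6c3. So r6c3=2.
Step 10. [r6c7∈{1}] r6c7's peers cover all but 1 ⇒ r6c7=1.
Step 11. [r2c5∈{1,2,3,8}] row 2 places 2 nowhere but r2c5, so r2c5=2.
Step 12. [r2c4∈{1,3,8}] r2c4 is the only open cell in row 2 admitting 8. So r2c4=8.
Step 13. [r4c9∈{3,9}] 9 has one home in row 4: r4c9, so r4c9=9.
Step 14. [r5c8∈{3,6}] 6 has one home in row 5: r5c8. So r5c8=6.
Step 15. [r6c9∈{3}] only 3 remains possible at r6c9, so r6c9=3.
Step 16. [r1c8∈{2,3}] in col 8, 3 fits only at r1c8. So r1c8=3.
Step 17. [r7c7∈{8}] r7c7 has the single candidate 8. So r7c7=8.
Step 18. [r5c1∈{3,7}] in row 5, 3 fits only at r5c1. So r5c1=3.
Step 19. [r9c4∈{1}] r9c4 is down to just 1, so r9c4=1.
Step 20. [r1c6∈{1}] r1c6's peers cover all but 1. So r1c6=1.
Step 21. [r4c4∈{3}] r4c4's peers cover all but 3 ⇒ r4c4=3.
Step 22. [r1c9∈{4}] r1c9 is down to just 4 ⇒ r1c9=4.
Step 23. [r5c2∈{1,9}] 1 has one home in row 5: r5c2. So r5c2=1.
Step 24. [r3c9∈{6}] only 6 remains possible at r3c9, so r3c9=6.
Step 25. [r2c3∈{4}] r2c3 has the single candidate 4, so r2c3=4.
Step 26. [r9c5∈{8}] r9c5's peers cover all but 8. So r9c5=8.
Step 27. [r4c8∈{2}] r4c8 has the single candidate 2. So r4c8=2.
Step 28. [r9c1∈{2}] r9c1's peers cover all but 2. So r9c1=2.
Step 29. [r8c6∈{7}] nothing but 7 survives at r8c6 ⇒ r8c6=7.
Step 30. [r2c9∈{1}] r2c9's peers cover all but 1. So r2c9=1.
Step 31. [r1c7∈{2}] only 2 remains possible at r1c7 ⇒ r1c7=2.
Step 32. [r4c1∈{7}] r4c1 is down to just 7. So r4c1=7.
Step 33. [r3c8∈{8}] nothing but 8 survives at r3c8. So r3c8=8.
Step 34. [r4c5∈{1}] r4c5 has the single candidate 1, so r4c5=1.
Step 35. [r7c4∈{4}] nothing but 4 survives at r7c4. So r7c4=4.
Step 36. [r6c2∈{8}] r6c2's peers cover all but 8. So r6c2=8.
Step 37. [r2c6∈{3}] nothing but 3 survives at r2c6, so r2c6=3.
Step 38. [r3c7∈{9}] nothing but 9 survives at r3c7 ⇒ r3c7=9.
Step 39. [r5c3∈{9}] nothing but 9 survives at r5c3 ⇒ r5c3=9.
Step 40. [r7c2∈{9}] r7c2's peers cover all but 9. So r7c2=9.
Step 41. [r1c1∈{5}] r1c1 is down to just 5, so r1c1=5.
Step 42. [r5c7∈{7}] r5c7 is down to just 7. So r5c7=7.
Step 43. [r6c6∈{6}] nothing but 6 survives at r6c6. So r6c6=6.
Step 44. [r8c9∈{5}] r8c9 has the single candidate 5, so r8c9=5.
Step 45. [r6c1∈{4}] nothing but 4 survives at r6c1, so r6c1=4.
Step 46. [r7c5∈{3}] r7c5's peers cover all but 3, so r7c5=3.

Answer: 5 7 8 6 9 1 2 3 4 / 9 6 4 8 2 3 5 7 1 / 1 2 3 7 5 4 9 8 6 / 7 5 6 3 1 8 4 2 9 / 3 1 9 5 4 2 7 6 8 / 4 8 2 9 7 6 1 5 3 / 6 9 7 4 3 5 8 1 2 / 8 4 1 2 6 7 3 9 5 / 2 3 5 1 8 9 6 4 7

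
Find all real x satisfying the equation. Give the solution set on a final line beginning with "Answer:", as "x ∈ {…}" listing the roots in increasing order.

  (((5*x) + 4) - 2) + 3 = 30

Step 1. [(((5*x) + 4) - 2) + 3 = 30] 3 comes off first (subtract 3) ⇒ sub: ((5*x) + 4) - 2 = 27.
Step 2. [((5*x) + 4) - 2 = 27] add 2: x sits inside (… - 2), so sub: (5*x) + 4 = 29.
Step 3. [(5*x) + 4 = 29] subtract 4: x sits inside (… + 4), so sub: 5*x = 25.
Step 4. [5*x = 25] 5·(inner) — divide through by 5 ⇒ div: x = 5.

Answer: x ∈ {5}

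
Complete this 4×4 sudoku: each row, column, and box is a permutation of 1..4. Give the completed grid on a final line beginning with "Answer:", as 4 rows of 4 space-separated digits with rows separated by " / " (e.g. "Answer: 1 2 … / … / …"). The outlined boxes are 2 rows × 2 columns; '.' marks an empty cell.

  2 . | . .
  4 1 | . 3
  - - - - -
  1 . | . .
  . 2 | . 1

Step 1. [r4c3∈{3,4}] 4 has one home in row 4: r4c3 ⇒ r4c3=4.
Step 2. [r3c3∈{2,3}] 3 has one home in col 3: r3c3, so r3c3=3.
Step 3. [r4c1∈{3}] nothing but 3 survives at r4c1 ⇒ r4c1=3.
Step 4. [r1c3∈{1}] r1c3 is down to just 1. So r1c3=1.
Step 5. [r2c3∈{2}] r2c3 is down to just 2, so r2c3=2.
Step 6. [r3c2∈{4}] r3c2 is down to just 4 ⇒ r3c2=4.
Step 7. [r3c4∈{2}] r3c4's peers cover all but 2 ⇒ r3c4=2.
Step 8. [r1c2∈{3}] nothing but 3 survives at r1c2 ⇒ r1c2=3.
Step 9. [r1c4∈{4}] r1c4 is down to just 4 ⇒ r1c4=4.

Answer: 2 3 1 4 / 4 1 2 3 / 1 4 3 2 / 3 2 4 1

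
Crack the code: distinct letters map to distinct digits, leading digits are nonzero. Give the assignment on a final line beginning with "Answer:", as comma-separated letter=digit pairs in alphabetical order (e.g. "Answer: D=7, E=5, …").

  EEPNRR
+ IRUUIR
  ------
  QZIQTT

Step 1. [col 1: R + R ≡ T (mod 10)] several values work for T in column 1 (R + R ≡ T (mod 10), carry-in 0); try T=2, so T=2.
Step 2. [col 1: R + R ≡ T (mod 10)] several values work for R in column 1 (R + R ≡ T (mod 10), carry-in 0); try R=6 ⇒ R=6.
Step 3. [col 2: R + I ≡ T (mod 10)] column 2: given R=6, T=2, carry-in 1, and digits 2,6 already taken and all letters distinct, R+I≡T (mod 10) forces I=5, so I=5.
Step 4. [col 3: N + U ≡ Q (mod 10)] several values work for Q in column 3 (N + U ≡ Q (mod 10), carry-in 1); try Q=9, so Q=9.
Step 5. [col 3: N + U ≡ Q (mod 10)] no forcing yet in column 3 (carry-in 1); N=1 is free and consistent — try it. So N=1.
Step 6. [col 3: N + U ≡ Q (mod 10)] from column 3 (N=1, Q=9, carry-in 1, digits 1,2,5,6,9 already taken and all letters distinct): U must equal 7 ⇒ U=7.
Step 7. [col 4: P + U ≡ I (mod 10)] from column 4 (U=7, I=5, carry-in 0, digits 1,2,5,6,7,9 already taken and all letters distinct): P must equal 8 ⇒ P=8.
Step 8. [col 5: E + R ≡ Z (mod 10)] column 5 reads E+R+carry(1)=Z with R=6; with digits 1,2,5,6,7,8,9 already taken and all letters distinct, the only value for E is 3 ⇒ E=3.
Step 9. [col 5: E + R ≡ Z (mod 10)] column 5: given E=3, R=6, carry-in 1, and digits 1,2,3,5,6,7,8,9 already taken and all letters distinct, E+R≡Z (mod 10) forces Z=0, so Z=0.

Answer: E=3, I=5, N=1, P=8, Q=9, R=6, T=2, U=7, Z=0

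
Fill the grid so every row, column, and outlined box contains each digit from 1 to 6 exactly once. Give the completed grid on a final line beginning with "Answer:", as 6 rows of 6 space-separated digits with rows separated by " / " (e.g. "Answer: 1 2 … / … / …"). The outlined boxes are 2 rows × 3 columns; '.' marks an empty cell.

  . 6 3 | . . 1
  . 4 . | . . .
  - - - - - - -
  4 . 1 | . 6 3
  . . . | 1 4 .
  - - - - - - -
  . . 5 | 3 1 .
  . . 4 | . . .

Step 1. [r5c2∈{2}] only 2 remains possible at r5c2. So r5c2=2.
Step 2. [r2c3∈{2}] r2c3 is down to just 2. So r2c3=2.
Step 3. [r4c1∈{2,3,5,6}] in col 1, 2 fits only at r4c1. So r4c1=2.
Step 4. [r4c6∈{5}] r4c6's peers cover all but 5 ⇒ r4c6=5.
Step 5. [r1c1∈{5}] r1c1's peers cover all but 5 ⇒ r1c1=5.
Step 6. [r6c1∈{1,3,6}] col 1 places 3 nowhere but r6c1 ⇒ r6c1=3.
Step 7. [r6c6∈{2,6}] r6c6 is the only open cell in col 6 admitting 2. So r6c6=2.
Step 8. [r6c4∈{5,6}] across row 6, 6 lands solely at r6c4, so r6c4=6.
Step 9. [r6c5∈{5}] nothing but 5 survives at r6c5, so r6c5=5.
Step 10. [r3c4∈{2}] r3c4 is down to just 2, so r3c4=2.
Step 11. [r1c5∈{2}] r1c5 is down to just 2. So r1c5=2.
Step 12. [r3c2∈{5}] nothing but 5 survives at r3c2 ⇒ r3c2=5.
Step 13. [r4c2∈{3}] nothing but 3 survives at r4c2 ⇒ r4c2=3.
Step 14. [r5c6∈{4}] r5c6 is down to just 4 ⇒ r5c6=4.
Step 15. [r4c3∈{6}] r4c3's peers cover all but 6. So r4c3=6.
Step 16. [r2c5∈{3}] nothing but 3 survives at r2c5 ⇒ r2c5=3.
Step 17. [r2c4∈{5}] r2c4's peers cover all but 5. So r2c4=5.
Step 18. [r2c1∈{1}] r2c1 is down to just 1, so r2c1=1.
Step 19. [r5c1∈{6}] r5c1 is down to just 6, so r5c1=6.
Step 20. [r1c4∈{4}] r1c4 has the single candidate 4, so r1c4=4.
Step 21. [r6c2∈{1}] only 1 remains possible at r6c2, so r6c2=1.
Step 22. [r2c6∈{6}] nothing but 6 survives at r2c6 ⇒ r2c6=6.

Answer: 5 6 3 4 2 1 / 1 4 2 5 3 6 / 4 5 1 2 6 3 / 2 3 6 1 4 5 / 6 2 5 3 1 4 / 3 1 4 6 5 2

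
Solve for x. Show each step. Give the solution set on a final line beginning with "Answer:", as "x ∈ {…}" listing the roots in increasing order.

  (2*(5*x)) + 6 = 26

Step 1. [(2*(5*x)) + 6 = 26] subtract 6: x sits inside (… + 6), so sub: 2*(5*x) = 20.
Step 2. [2*(5*x) = 20] leading coefficient 2: divide by 2. So div: 5*x = 10.
Step 3. [5*x = 10] 5·(inner) — divide through by 5. So div: x = 2.

Answer: x ∈ {2}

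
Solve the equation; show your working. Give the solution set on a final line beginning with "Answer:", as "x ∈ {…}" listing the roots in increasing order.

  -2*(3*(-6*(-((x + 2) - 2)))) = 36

Step 1. [-2*(3*(-6*(-((x + 2) - 2)))) = 36] -2 out front; divide by -2. So div: 3*(-6*(-((x + 2) - 2))) = -18.
Step 2. [3*(-6*(-((x + 2) - 2))) = -18] leading coefficient 3: divide by 3 ⇒ div: -6*(-((x + 2) - 2)) = -6.
Step 3. [-6*(-((x + 2) - 2)) = -6] divide by the outer -6, so div: -((x + 2) - 2) = 1.
Step 4. [-((x + 2) - 2) = 1] leading − — multiply by −1 ⇒ neg: (x + 2) - 2 = -1.
Step 5. [(x + 2) - 2 = -1] -2 is outermost — add 2 both sides. So sub: x + 2 = 1.
Step 6. [x + 2 = 1] +2 is outermost — subtract 2 both sides, so sub: x = -1.

Answer: x ∈ {-1}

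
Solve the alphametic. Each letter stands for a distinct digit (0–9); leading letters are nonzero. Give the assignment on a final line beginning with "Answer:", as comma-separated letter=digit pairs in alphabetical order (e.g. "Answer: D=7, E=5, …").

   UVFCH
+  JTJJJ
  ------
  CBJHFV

Step 1. [col 1: H + J ≡ V (mod 10)] no forcing yet in column 1 (carry-in 0); V=0 is free and consistent — try it ⇒ V=0.
Step 2. [col 1: H + J ≡ V (mod 10)] J=6 is one option consistent with column 1 (H + J ≡ V (mod 10), carry-in 0) — take it ⇒ J=6.
Step 3. [C] the sum has 6 digits but both addends have 5; that extra leading digit C is the final carry, namely 1 ⇒ C=1.
Step 4. [col 1: H + J ≡ V (mod 10)] from column 1 (J=6, V=0, carry-in 0, digits 0,1,6 already taken and all letters distinct): H must equal 4, so H=4.
Step 5. [col 2: C + J ≡ F (mod 10)] column 2: given C=1, J=6, carry-in 1, and digits 0,1,4,6 already taken and all letters distinct, C+J≡F (mod 10) forces F=8, so F=8.
Step 6. [col 4: V + T ≡ J (mod 10)] column 4: given V=0, J=6, carry-in 1, and digits 0,1,4,6,8 already taken and all letters distinct, V+T≡J (mod 10) forces T=5 ⇒ T=5.
Step 7. [col 5: U + J ≡ B (mod 10)] no forcing yet in column 5 (carry-in 0); B=3 is free and consistent — try it ⇒ B=3.
Step 8. [col 5: U + J ≡ B (mod 10)] from column 5 (J=6, B=3, carry-in 0, digits 0,1,3,4,5,6,8 already taken and all letters distinct): U must equal 7, so U=7.

Answer: B=3, C=1, F=8, H=4, J=6, T=5, U=7, V=0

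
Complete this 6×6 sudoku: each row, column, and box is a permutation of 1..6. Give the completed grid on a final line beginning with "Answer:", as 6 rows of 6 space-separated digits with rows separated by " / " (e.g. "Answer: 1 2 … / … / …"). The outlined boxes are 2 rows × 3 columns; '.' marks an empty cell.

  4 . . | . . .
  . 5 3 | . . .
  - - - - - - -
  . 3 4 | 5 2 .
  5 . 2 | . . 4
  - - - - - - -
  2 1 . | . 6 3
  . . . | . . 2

Step 1. [r1c3∈{1,6}] in col 3, 1 fits only at r1c3, so r1c3=1.
Step 2. [r2c1∈{6}] r2c1's peers cover all but 6, so r2c1=6.
Step 3. [r6c5∈{1,4,5}] in box 6, 5 fits only at r6c5 ⇒ r6c5=5.
Step 4. [r3c6∈{1,6}] 6 has one home in row 3: r3c6 ⇒ r3c6=6.
Step 5. [r6c4∈{1,4}] across row 6, 1 lands solely at r6c4. So r6c4=1.
Step 6. [r2c4∈{2,4}] in row 2, 2 fits only at r2c4, so r2c4=2.
Step 7. [r4c4∈{3}] nothing but 3 survives at r4c4, so r4c4=3.
Step 8. [r6c3∈{6}] r6c3 is down to just 6, so r6c3=6.
Step 9. [r2c5∈{1,4}] row 2 places 4 nowhere but r2c5. So r2c5=4.
Step 10. [r1c5∈{3}] r1c5's peers cover all but 3 ⇒ r1c5=3.
Step 11. [r5c4∈{4}] r5c4 has the single candidate 4, so r5c4=4.
Step 12. [r4c5∈{1}] r4c5 has the single candidate 1, so r4c5=1.
Step 13. [r3c1∈{1}] r3c1's peers cover all but 1 ⇒ r3c1=1.
Step 14. [r2c6∈{1}] nothing but 1 survives at r2c6. So r2c6=1.
Step 15. [r6c2∈{4}] r6c2 has the single candidate 4, so r6c2=4.
Step 16. [r1c2∈{2}] only 2 remains possible at r1c2, so r1c2=2.
Step 17. [r6c1∈{3}] nothing but 3 survives at r6c1. So r6c1=3.
Step 18. [r5c3∈{5}] r5c3 has the single candidate 5 ⇒ r5c3=5.
Step 19. [r1c4∈{6}] nothing but 6 survives at r1c4, so r1c4=6.
Step 20. [r4c2∈{6}] r4c2 has the single candidate 6 ⇒ r4c2=6.
Step 21. [r1c6∈{5}] r1c6 is down to just 5 ⇒ r1c6=5.

Answer: 4 2 1 6 3 5 / 6 5 3 2 4 1 / 1 3 4 5 2 6 / 5 6 2 3 1 4 / 2 1 5 4 6 3 / 3 4 6 1 5 2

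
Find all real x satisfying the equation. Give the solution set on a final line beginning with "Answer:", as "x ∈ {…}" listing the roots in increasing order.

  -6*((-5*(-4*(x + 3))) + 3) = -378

Step 1. [-6*((-5*(-4*(x + 3))) + 3) = -378] -6 out front; divide by -6. So div: (-5*(-4*(x + 3))) + 3 = 63.
Step 2. [(-5*(-4*(x + 3))) + 3 = 63] 3 comes off first (subtract 3), so sub: -5*(-4*(x + 3)) = 60.
Step 3. [-5*(-4*(x + 3)) = 60] LHS = -5·(…); ÷-5 both sides ⇒ div: -4*(x + 3) = -12.
Step 4. [-4*(x + 3) = -12] -4·(inner) — divide through by -4 ⇒ div: x + 3 = 3.
Step 5. [x + 3 = 3] subtract 3: x sits inside (… + 3) ⇒ sub: x = 0.

Answer: x ∈ {0}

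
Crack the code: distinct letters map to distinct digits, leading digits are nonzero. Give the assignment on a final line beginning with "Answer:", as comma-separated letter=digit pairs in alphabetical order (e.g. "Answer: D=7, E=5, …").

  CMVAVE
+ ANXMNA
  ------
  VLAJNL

Step 1. [col 1: E + A ≡ L (mod 10)] A=2 is one option consistent with column 1 (E + A ≡ L (mod 10), carry-in 0) — take it ⇒ A=2.
Step 2. [col 1: E + A ≡ L (mod 10)] column 1 (E + A ≡ L (mod 10), carry-in 0) doesn't pin E yet; pick E=8 and continue ⇒ E=8.
Step 3. [col 1: E + A ≡ L (mod 10)] column 1 reads E+A+carry(0)=L with E=8, A=2; with digits 2,8 already taken and all letters distinct, the only value for L is 0. So L=0.
Step 4. [col 2: V + N ≡ N (mod 10)] column 2: given nothing yet, carry-in 1, and digits 0,2,8 already taken and all letters distinct, V+N≡N (mod 10) forces V=9. So V=9.
Step 5. [col 2: V + N ≡ N (mod 10)] several values work for N in column 2 (V + N ≡ N (mod 10), carry-in 1); try N=5, so N=5.
Step 6. [col 3: A + M ≡ J (mod 10)] no forcing yet in column 3 (carry-in 1); M=4 is free and consistent — try it ⇒ M=4.
Step 7. [col 3: A + M ≡ J (mod 10)] in column 3 we have A+M≡J with carry-in 1; given A=2, M=4 and digits 0,2,4,5,8,9 already taken and all letters distinct, that pins J to 7. So J=7.
Step 8. [col 4: V + X ≡ A (mod 10)] column 4: given V=9, A=2, carry-in 0, and digits 0,2,4,5,7,8,9 already taken and all letters distinct, V+X≡A (mod 10) forces X=3 ⇒ X=3.
Step 9. [col 6: C + A ≡ V (mod 10)] from column 6 (A=2, V=9, carry-in 1, digits 0,2,3,4,5,7,8,9 already taken and all letters distinct): C must equal 6. So C=6.

Answer: A=2, C=6, E=8, J=7, L=0, M=4, N=5, V=9, X=3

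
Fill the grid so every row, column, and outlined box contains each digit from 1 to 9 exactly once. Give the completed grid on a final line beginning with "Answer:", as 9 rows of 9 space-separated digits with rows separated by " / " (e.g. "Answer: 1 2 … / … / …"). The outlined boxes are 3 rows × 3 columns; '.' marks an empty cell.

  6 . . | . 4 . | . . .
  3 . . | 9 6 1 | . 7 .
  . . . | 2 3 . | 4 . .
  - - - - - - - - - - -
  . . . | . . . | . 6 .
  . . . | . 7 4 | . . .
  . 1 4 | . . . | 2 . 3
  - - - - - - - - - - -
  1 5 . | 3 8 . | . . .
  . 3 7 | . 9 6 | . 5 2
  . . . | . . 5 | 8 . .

Step 1. [r1c4∈{5,7,8}] across box 2, 5 lands solely at r1c4. So r1c4=5.
Step 2. [r4c9∈{1,4,5,7,8,9}] r4c9 is the only open cell in row 4 admitting 4, so r4c9=4.
Step 3. [r8c7∈{1}] nothing but 1 survives at r8c7, so r8c7=1.
Step 4. [r1c8∈{1,2,3,8,9}] r1c8 is the only open cell in col 8 admitting 2, so r1c8=2.
Step 5. [r5c3∈{2,3,5,6,8,9}] across row 5, 3 lands solely at r5c3 ⇒ r5c3=3.
Step 6. [r6c1∈{5,7,8,9}] row 6 places 7 nowhere but r6c1. So r6c1=7.
Step 7. [r3c9∈{1,5,6,8,9}] row 3 places 6 nowhere but r3c9. So r3c9=6.
Step 8. [r5c2∈{2,6,8,9}] box 4 places 6 nowhere but r5c2. So r5c2=6.
Step 9. [r5c1∈{2,5,8,9}] r5c1 is the only open cell in row 5 admitting 2. So r5c1=2.
Step 10. [r2c7∈{5}] nothing but 5 survives at r2c7 ⇒ r2c7=5.
Step 11. [r5c7∈{9}] only 9 remains possible at r5c7, so r5c7=9.
Step 12. [r2c9∈{8}] r2c9 has the single candidate 8 ⇒ r2c9=8.
Step 13. [r9c4∈{1,4,7}] r9c4 is the only open cell in col 4 admitting 7 ⇒ r9c4=7.
Step 14. [r9c9∈{9}] nothing but 9 survives at r9c9 ⇒ r9c9=9.
Step 15. [r7c3∈{2,6,9}] 9 has one home in row 7: r7c3 ⇒ r7c3=9.
Step 16. [r1c2∈{7,8,9}] across row 1, 9 lands solely at r1c2. So r1c2=9.
Step 17. [r4c2∈{8}] r4c2 is down to just 8, so r4c2=8.
Step 18. [r9c1∈{4}] nothing but 4 survives at r9c1, so r9c1=4.
Step 19. [r1c9∈{1}] r1c9 has the single candidate 1, so r1c9=1.
Step 20. [r9c2∈{2}] r9c2 has the single candidate 2, so r9c2=2.
Step 21. [r6c8∈{8}] r6c8 is down to just 8, so r6c8=8.
Step 22. [r4c3∈{5}] nothing but 5 survives at r4c3. So r4c3=5.
Step 23. [r1c3∈{8}] only 8 remains possible at r1c3, so r1c3=8.
Step 24. [r4c6∈{2,3,9}] in row 4, 3 fits only at r4c6. So r4c6=3.
Step 25. [r4c4∈{1}] r4c4 is down to just 1. So r4c4=1.
Step 26. [r4c7∈{7}] r4c7's peers cover all but 7, so r4c7=7.
Step 27. [r1c6∈{7}] r1c6 is down to just 7, so r1c6=7.
Step 28. [r7c9∈{7}] r7c9's peers cover all but 7 ⇒ r7c9=7.
Step 29. [r5c4∈{8}] r5c4's peers cover all but 8 ⇒ r5c4=8.
Step 30. [r1c7∈{3}] r1c7's peers cover all but 3. So r1c7=3.
Step 31. [r4c5∈{2}] nothing but 2 survives at r4c5. So r4c5=2.
Step 32. [r3c6∈{8}] r3c6 has the single candidate 8. So r3c6=8.
Step 33. [r9c8∈{3}] only 3 remains possible at r9c8 ⇒ r9c8=3.
Step 34. [r6c4∈{6}] r6c4's peers cover all but 6. So r6c4=6.
Step 35. [r8c1∈{8}] only 8 remains possible at r8c1, so r8c1=8.
Step 36. [r9c5∈{1}] r9c5's peers cover all but 1, so r9c5=1.
Step 37. [r2c2∈{4}] r2c2's peers cover all but 4. So r2c2=4.
Step 38. [r3c2∈{7}] r3c2's peers cover all but 7 ⇒ r3c2=7.
Step 39. [r5c9∈{5}] r5c9's peers cover all but 5. So r5c9=5.
Step 40. [r6c5∈{5}] r6c5 is down to just 5 ⇒ r6c5=5.
Step 41. [r7c6∈{2}] r7c6 has the single candidate 2. So r7c6=2.
Step 42. [r4c1∈{9}] r4c1's peers cover all but 9 ⇒ r4c1=9.
Step 43. [r7c7∈{6}] nothing but 6 survives at r7c7 ⇒ r7c7=6.
Step 44. [r3c3∈{1}] r3c3's peers cover all but 1 ⇒ r3c3=1.
Step 45. [r6c6∈{9}] nothing but 9 survives at r6c6, so r6c6=9.
Step 46. [r3c8∈{9}] nothing but 9 survives at r3c8. So r3c8=9.
Step 47. [r8c4∈{4}] r8c4's peers cover all but 4, so r8c4=4.
Step 48. [r2c3∈{2}] r2c3 is down to just 2. So r2c3=2.
Step 49. [r7c8∈{4}] nothing but 4 survives at r7c8 ⇒ r7c8=4.
Step 50. [r9c3∈{6}] r9c3 is down to just 6. So r9c3=6.
Step 51. [r3c1∈{5}] r3c1 has the single candidate 5, so r3c1=5.
Step 52. [r5c8∈{1}] r5c8's peers cover all but 1, so r5c8=1.

Answer: 6 9 8 5 4 7 3 2 1 / 3 4 2 9 6 1 5 7 8 / 5 7 1 2 3 8 4 9 6 / 9 8 5 1 2 3 7 6 4 / 2 6 3 8 7 4 9 1 5 / 7 1 4 6 5 9 2 8 3 / 1 5 9 3 8 2 6 4 7 / 8 3 7 4 9 6 1 5 2 / 4 2 6 7 1 5 8 3 9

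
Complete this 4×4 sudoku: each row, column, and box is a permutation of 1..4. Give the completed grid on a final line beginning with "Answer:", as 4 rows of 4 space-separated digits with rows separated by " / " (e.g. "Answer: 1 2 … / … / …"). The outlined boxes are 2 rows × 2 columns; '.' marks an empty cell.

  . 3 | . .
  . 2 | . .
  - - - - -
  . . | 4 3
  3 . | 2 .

Step 1. [r1c3∈{1}] only 1 remains possible at r1c3, so r1c3=1.
Step 2. [r1c1∈{4}] r1c1's peers cover all but 4, so r1c1=4.
Step 3. [r3c2∈{1}] r3c2 is down to just 1. So r3c2=1.
Step 4. [r2c4∈{4}] r2c4 is down to just 4, so r2c4=4.
Step 5. [r2c1∈{1}] only 1 remains possible at r2c1. So r2c1=1.
Step 6. [r2c3∈{3}] r2c3 is down to just 3 ⇒ r2c3=3.
Step 7. [r3c1∈{2}] only 2 remains possible at r3c1, so r3c1=2.
Step 8. [r4c2∈{4}] r4c2's peers cover all but 4. So r4c2=4.
Step 9. [r1c4∈{2}] r1c4 has the single candidate 2. So r1c4=2.
Step 10. [r4c4∈{1}] nothing but 1 survives at r4c4, so r4c4=1.

Answer: 4 3 1 2 / 1 2 3 4 / 2 1 4 3 / 3 4 2 1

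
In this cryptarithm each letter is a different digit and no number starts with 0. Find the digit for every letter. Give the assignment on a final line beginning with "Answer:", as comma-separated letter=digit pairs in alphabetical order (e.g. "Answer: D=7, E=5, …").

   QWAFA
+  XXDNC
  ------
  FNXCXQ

Step 1. [F] the sum has 6 digits but both addends have 5; that extra leading digit F is the final carry, namely 1. So F=1.
Step 2. [col 1: A + C ≡ Q (mod 10)] A=2 is one option consistent with column 1 (A + C ≡ Q (mod 10), carry-in 0) — take it ⇒ A=2.
Step 3. [col 1: A + C ≡ Q (mod 10)] no forcing yet in column 1 (carry-in 0); Q=9 is free and consistent — try it, so Q=9.
Step 4. [col 1: A + C ≡ Q (mod 10)] column 1 reads A+C+carry(0)=Q with A=2, Q=9; with digits 1,2,9 already taken and all letters distinct, the only value for C is 7, so C=7.
Step 5. [col 2: F + N ≡ X (mod 10)] no forcing yet in column 2 (carry-in 0); X=4 is free and consistent — try it ⇒ X=4.
Step 6. [col 2: F + N ≡ X (mod 10)] in column 2 we have F+N≡X with carry-in 0; given F=1, X=4 and digits 1,2,4,7,9 already taken and all letters distinct, that pins N to 3, so N=3.
Step 7. [col 3: A + D ≡ C (mod 10)] in column 3 we have A+D≡C with carry-in 0; given A=2, C=7 and digits 1,2,3,4,7,9 already taken and all letters distinct, that pins D to 5. So D=5.
Step 8. [col 4: W + X ≡ X (mod 10)] column 4: given X=4, carry-in 0, and digits 1,2,3,4,5,7,9 already taken and all letters distinct, W+X≡X (mod 10) forces W=0, so W=0.

Answer: A=2, C=7, D=5, F=1, N=3, Q=9, W=0, X=4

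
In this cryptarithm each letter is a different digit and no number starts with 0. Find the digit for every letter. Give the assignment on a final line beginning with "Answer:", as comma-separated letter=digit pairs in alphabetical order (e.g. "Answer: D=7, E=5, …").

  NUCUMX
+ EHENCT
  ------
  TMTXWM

Step 1. [col 1: X + T ≡ M (mod 10)] X=9 is one option consistent with column 1 (X + T ≡ M (mod 10), carry-in 0) — take it, so X=9.
Step 2. [col 1: X + T ≡ M (mod 10)] several values work for M in column 1 (X + T ≡ M (mod 10), carry-in 0); try M=4 ⇒ M=4.
Step 3. [col 1: X + T ≡ M (mod 10)] from column 1 (X=9, M=4, carry-in 0, digits 4,9 already taken and all letters distinct): T must equal 5. So T=5.
Step 4. [col 2: M + C ≡ W (mod 10)] several values work for W in column 2 (M + C ≡ W (mod 10), carry-in 1); try W=7 ⇒ W=7.
Step 5. [col 2: M + C ≡ W (mod 10)] in column 2 we have M+C≡W with carry-in 1; given M=4, W=7 and digits 4,5,7,9 already taken and all letters distinct, that pins C to 2. So C=2.
Step 6. [col 3: U + N ≡ X (mod 10)] column 3 (U + N ≡ X (mod 10), carry-in 0) doesn't pin U yet; pick U=8 and continue, so U=8.
Step 7. [col 3: U + N ≡ X (mod 10)] from column 3 (U=8, X=9, carry-in 0, digits 2,4,5,7,8,9 already taken and all letters distinct): N must equal 1. So N=1.
Step 8. [col 4: C + E ≡ T (mod 10)] in column 4 we have C+E≡T with carry-in 0; given C=2, T=5 and digits 1,2,4,5,7,8,9 already taken and all letters distinct, that pins E to 3. So E=3.
Step 9. [col 5: U + H ≡ M (mod 10)] column 5 reads U+H+carry(0)=M with U=8, M=4; with digits 1,2,3,4,5,7,8,9 already taken and all letters distinct, the only value for H is 6, so H=6.

Answer: C=2, E=3, H=6, M=4, N=1, T=5, U=8, W=7, X=9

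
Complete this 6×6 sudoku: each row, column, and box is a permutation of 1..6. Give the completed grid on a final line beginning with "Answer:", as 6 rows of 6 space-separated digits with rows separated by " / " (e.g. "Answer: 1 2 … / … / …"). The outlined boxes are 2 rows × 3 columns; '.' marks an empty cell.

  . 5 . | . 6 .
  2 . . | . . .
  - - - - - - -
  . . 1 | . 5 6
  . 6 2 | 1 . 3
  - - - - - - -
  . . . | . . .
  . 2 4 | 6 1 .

Step 1. [r6c1∈{3,5}] r6c1 is the only open cell in row 6 admitting 3 ⇒ r6c1=3.
Step 2. [r3c1∈{4}] r3c1's peers cover all but 4 ⇒ r3c1=4.
Step 3. [r2c2∈{1,3,4}] across col 2, 4 lands solely at r2c2. So r2c2=4.
Step 4. [r2c5∈{3}] only 3 remains possible at r2c5 ⇒ r2c5=3.
Step 5. [r5c3∈{5,6}] col 3 places 5 nowhere but r5c3 ⇒ r5c3=5.
Step 6. [r5c5∈{2,4}] in col 5, 2 fits only at r5c5, so r5c5=2.
Step 7. [r1c6∈{1,2,4}] across col 6, 2 lands solely at r1c6. So r1c6=2.
Step 8. [r5c6∈{4}] r5c6 has the single candidate 4. So r5c6=4.
Step 9. [r5c2∈{1}] only 1 remains possible at r5c2, so r5c2=1.
Step 10. [r2c4∈{5}] r2c4 is down to just 5. So r2c4=5.
Step 11. [r1c4∈{4}] nothing but 4 survives at r1c4, so r1c4=4.
Step 12. [r3c2∈{3}] r3c2 has the single candidate 3. So r3c2=3.
Step 13. [r5c1∈{6}] r5c1's peers cover all but 6. So r5c1=6.
Step 14. [r5c4∈{3}] r5c4's peers cover all but 3 ⇒ r5c4=3.
Step 15. [r1c1∈{1}] r1c1's peers cover all but 1. So r1c1=1.
Step 16. [r2c6∈{1}] nothing but 1 survives at r2c6, so r2c6=1.
Step 17. [r4c5∈{4}] r4c5 has the single candidate 4, so r4c5=4.
Step 18. [r3c4∈{2}] r3c4's peers cover all but 2. So r3c4=2.
Step 19. [r1c3∈{3}] r1c3 has the single candidate 3, so r1c3=3.
Step 20. [r2c3∈{6}] r2c3 is down to just 6. So r2c3=6.
Step 21. [r4c1∈{5}] nothing but 5 survives at r4c1 ⇒ r4c1=5.
Step 22. [r6c6∈{5}] nothing but 5 survives at r6c6 ⇒ r6c6=5.

Answer: 1 5 3 4 6 2 / 2 4 6 5 3 1 / 4 3 1 2 5 6 / 5 6 2 1 4 3 / 6 1 5 3 2 4 / 3 2 4 6 1 5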